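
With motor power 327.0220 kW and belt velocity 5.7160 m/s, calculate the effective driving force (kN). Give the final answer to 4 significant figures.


Te = P / v = 327.0220 / 5.7160
Te = 57.21 kN


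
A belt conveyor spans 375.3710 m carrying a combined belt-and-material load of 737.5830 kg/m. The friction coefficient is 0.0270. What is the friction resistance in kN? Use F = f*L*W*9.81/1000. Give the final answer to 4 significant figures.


F = 0.0270 * 375.3710 * 737.5830 * 9.81 / 1000
F = 73.33 kN


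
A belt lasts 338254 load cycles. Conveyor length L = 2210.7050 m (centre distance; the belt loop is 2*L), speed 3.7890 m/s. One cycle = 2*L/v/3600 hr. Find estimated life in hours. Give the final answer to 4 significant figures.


cycle_time = 2 * 2210.7050 / 3.7890 / 3600 = 0.324141 hr
life = 338254 * 0.324141 = 109600 hours


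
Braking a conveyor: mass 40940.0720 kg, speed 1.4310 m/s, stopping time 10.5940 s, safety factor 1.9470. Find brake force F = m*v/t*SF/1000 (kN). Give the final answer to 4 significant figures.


F = 40940.0720 * 1.4310 / 10.5940 * 1.9470 / 1000
F = 10.77 kN


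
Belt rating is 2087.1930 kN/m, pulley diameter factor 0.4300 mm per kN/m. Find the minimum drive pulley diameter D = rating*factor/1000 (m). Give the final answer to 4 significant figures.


D = 2087.1930 * 0.4300 / 1000
D = 0.8975 m


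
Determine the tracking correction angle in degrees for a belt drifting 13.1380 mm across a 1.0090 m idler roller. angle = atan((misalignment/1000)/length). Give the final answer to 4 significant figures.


misalign_m = 13.1380 / 1000 = 0.013138 m
angle = atan(0.013138 / 1.0090)
angle = 0.7460 deg


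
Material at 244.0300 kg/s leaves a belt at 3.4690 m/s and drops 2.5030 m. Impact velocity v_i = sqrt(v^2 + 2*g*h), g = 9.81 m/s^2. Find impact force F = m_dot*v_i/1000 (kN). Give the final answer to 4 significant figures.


v_i = sqrt(3.4690^2 + 2*9.81*2.5030) = 7.81939 m/s
F = 244.0300 * 7.81939 / 1000
F = 1.908 kN


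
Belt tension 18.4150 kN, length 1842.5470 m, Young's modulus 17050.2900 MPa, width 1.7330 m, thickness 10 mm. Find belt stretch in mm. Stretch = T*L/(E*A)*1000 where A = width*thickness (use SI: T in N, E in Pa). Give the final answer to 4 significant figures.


A = 1.7330 * 0.01 = 0.01733 m^2
Stretch = 18.4150*1000 * 1842.5470 / (17050.2900e6 * 0.01733) * 1000
Stretch = 114.8 mm


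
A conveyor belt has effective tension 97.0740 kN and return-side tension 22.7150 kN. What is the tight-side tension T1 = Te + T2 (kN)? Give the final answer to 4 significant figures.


T1 = Te + T2 = 97.0740 + 22.7150
T1 = 119.8 kN


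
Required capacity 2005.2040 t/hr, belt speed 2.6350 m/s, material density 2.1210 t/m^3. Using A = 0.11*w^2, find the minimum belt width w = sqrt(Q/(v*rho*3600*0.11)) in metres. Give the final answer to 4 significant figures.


A_req = 2005.2040 / (2.6350 * 2.1210 * 3600) = 0.0996632 m^2
w = sqrt(0.0996632 / 0.11)
w = 0.9519 m


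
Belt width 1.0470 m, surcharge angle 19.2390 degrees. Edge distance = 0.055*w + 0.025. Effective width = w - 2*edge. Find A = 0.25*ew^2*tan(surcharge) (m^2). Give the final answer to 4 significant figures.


edge = 0.055*1.0470 + 0.025 = 0.082585 m
ew = 1.0470 - 2*0.082585 = 0.88183 m
A = 0.25 * 0.88183^2 * tan(19.2390 deg)
A = 0.06785 m^2


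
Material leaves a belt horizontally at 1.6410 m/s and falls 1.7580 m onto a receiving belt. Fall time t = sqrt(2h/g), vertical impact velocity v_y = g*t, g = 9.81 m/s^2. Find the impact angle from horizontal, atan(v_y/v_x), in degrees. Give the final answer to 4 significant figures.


t = sqrt(2*1.7580/9.81) = 0.598673 s
v_y = 9.81 * 0.598673 = 5.87298 m/s
angle = atan(5.87298 / 1.6410) = 74.39 deg


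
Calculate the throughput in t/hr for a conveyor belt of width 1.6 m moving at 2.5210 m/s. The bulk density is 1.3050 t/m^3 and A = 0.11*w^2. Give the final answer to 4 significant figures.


A = 0.11 * 1.6^2 = 0.2816 m^2
C = 0.2816 * 2.5210 * 1.3050 * 3600
C = 3335 t/hr


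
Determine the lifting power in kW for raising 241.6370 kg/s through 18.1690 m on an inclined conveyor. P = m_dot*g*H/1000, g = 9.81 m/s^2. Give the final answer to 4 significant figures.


P = 241.6370 * 9.81 * 18.1690 / 1000
P = 43.07 kW


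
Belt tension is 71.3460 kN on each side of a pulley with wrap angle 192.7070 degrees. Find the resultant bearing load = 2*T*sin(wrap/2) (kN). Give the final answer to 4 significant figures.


F = 2 * 71.3460 * sin(192.7070/2 deg)
F = 141.8 kN


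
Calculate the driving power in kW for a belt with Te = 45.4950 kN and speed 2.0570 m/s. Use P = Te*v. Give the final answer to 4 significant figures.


P = Te * v = 45.4950 * 2.0570
P = 93.58 kW


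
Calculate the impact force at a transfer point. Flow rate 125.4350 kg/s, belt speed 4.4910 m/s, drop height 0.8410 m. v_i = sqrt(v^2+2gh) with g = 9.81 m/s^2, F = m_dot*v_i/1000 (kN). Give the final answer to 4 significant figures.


v_i = sqrt(4.4910^2 + 2*9.81*0.8410) = 6.05553 m/s
F = 125.4350 * 6.05553 / 1000
F = 0.7596 kN


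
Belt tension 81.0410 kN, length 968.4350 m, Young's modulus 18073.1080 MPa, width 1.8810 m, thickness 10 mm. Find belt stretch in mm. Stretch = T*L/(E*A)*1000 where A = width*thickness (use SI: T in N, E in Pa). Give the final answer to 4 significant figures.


A = 1.8810 * 0.01 = 0.01881 m^2
Stretch = 81.0410*1000 * 968.4350 / (18073.1080e6 * 0.01881) * 1000
Stretch = 230.9 mm


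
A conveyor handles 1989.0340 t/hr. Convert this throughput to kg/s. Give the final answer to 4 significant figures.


m_dot = 1989.0340 * 1000 / 3600
m_dot = 552.5 kg/s


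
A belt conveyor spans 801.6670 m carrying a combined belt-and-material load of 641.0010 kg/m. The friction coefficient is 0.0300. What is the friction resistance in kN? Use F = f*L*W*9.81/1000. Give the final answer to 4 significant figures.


F = 0.0300 * 801.6670 * 641.0010 * 9.81 / 1000
F = 151.2 kN


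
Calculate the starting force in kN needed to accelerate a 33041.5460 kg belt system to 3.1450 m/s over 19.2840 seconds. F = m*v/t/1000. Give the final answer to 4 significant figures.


F = 33041.5460 * 3.1450 / 19.2840 / 1000
F = 5.389 kN


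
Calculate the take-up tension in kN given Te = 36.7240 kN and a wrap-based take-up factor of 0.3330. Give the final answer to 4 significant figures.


T_tu = 36.7240 * 0.3330
T_tu = 12.23 kN


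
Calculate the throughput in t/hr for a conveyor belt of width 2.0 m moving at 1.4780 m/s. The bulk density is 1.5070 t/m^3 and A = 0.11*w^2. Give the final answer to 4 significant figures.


A = 0.11 * 2.0^2 = 0.44 m^2
C = 0.44 * 1.4780 * 1.5070 * 3600
C = 3528 t/hr


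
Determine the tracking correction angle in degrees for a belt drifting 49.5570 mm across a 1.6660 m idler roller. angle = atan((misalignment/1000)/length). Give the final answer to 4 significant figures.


misalign_m = 49.5570 / 1000 = 0.049557 m
angle = atan(0.049557 / 1.6660)
angle = 1.704 deg


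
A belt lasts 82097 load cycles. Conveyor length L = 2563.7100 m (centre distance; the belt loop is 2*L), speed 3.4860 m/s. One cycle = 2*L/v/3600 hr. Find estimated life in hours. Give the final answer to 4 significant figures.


cycle_time = 2 * 2563.7100 / 3.4860 / 3600 = 0.408572 hr
life = 82097 * 0.408572 = 33540 hours


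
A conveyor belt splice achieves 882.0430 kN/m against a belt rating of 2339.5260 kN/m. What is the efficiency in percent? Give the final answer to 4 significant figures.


Eff = 882.0430 / 2339.5260 * 100
Eff = 37.70 %


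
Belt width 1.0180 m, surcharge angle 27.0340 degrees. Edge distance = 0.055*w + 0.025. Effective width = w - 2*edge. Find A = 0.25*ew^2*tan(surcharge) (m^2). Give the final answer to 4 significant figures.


edge = 0.055*1.0180 + 0.025 = 0.08099 m
ew = 1.0180 - 2*0.08099 = 0.85602 m
A = 0.25 * 0.85602^2 * tan(27.0340 deg)
A = 0.09348 m^2


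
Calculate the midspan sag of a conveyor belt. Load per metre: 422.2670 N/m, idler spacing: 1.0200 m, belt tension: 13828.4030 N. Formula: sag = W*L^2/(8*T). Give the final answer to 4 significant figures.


sag = 422.2670 * 1.0200^2 / (8 * 13828.4030)
sag = 0.003971 m


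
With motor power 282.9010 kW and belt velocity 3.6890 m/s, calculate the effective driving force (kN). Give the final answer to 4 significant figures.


Te = P / v = 282.9010 / 3.6890
Te = 76.69 kN


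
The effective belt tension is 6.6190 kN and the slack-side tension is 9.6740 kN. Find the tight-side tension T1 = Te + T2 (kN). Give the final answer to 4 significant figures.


T1 = Te + T2 = 6.6190 + 9.6740
T1 = 16.29 kN


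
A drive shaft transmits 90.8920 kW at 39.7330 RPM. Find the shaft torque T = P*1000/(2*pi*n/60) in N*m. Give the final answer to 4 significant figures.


omega = 2*pi*39.7330/60 = 4.16083 rad/s
T = 90.8920*1000 / 4.16083
T = 21840 N*m


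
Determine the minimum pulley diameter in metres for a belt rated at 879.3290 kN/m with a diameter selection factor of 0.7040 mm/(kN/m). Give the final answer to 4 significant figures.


D = 879.3290 * 0.7040 / 1000
D = 0.6190 m


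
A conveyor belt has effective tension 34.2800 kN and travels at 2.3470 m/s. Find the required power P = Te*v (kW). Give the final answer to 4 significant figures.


P = Te * v = 34.2800 * 2.3470
P = 80.46 kW


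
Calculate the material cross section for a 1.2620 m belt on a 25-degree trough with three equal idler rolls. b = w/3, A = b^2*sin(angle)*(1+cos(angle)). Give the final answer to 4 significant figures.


b = 1.2620/3 = 0.420667 m
A = 0.420667^2 * sin(25 deg) * (1 + cos(25 deg))
A = 0.1426 m^2


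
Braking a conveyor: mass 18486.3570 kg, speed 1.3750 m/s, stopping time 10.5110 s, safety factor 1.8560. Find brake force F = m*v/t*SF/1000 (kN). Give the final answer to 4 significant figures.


F = 18486.3570 * 1.3750 / 10.5110 * 1.8560 / 1000
F = 4.488 kN


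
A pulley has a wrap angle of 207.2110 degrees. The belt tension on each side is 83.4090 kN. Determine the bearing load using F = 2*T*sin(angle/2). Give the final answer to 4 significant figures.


F = 2 * 83.4090 * sin(207.2110/2 deg)
F = 162.1 kN


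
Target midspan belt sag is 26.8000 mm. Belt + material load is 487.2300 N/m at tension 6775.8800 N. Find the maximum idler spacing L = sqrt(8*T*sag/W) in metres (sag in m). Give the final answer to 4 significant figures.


sag = 26.8000/1000 = 0.026800 m
L = sqrt(8 * 6775.8800 * 0.026800 / 487.2300)
L = 1.727 m


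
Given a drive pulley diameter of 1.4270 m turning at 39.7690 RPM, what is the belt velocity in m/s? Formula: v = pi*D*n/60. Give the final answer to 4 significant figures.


v = pi * 1.4270 * 39.7690 / 60
v = 2.971 m/s


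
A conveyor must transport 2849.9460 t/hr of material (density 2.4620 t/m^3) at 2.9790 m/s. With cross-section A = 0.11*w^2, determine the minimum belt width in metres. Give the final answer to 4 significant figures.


A_req = 2849.9460 / (2.9790 * 2.4620 * 3600) = 0.107938 m^2
w = sqrt(0.107938 / 0.11)
w = 0.9906 m


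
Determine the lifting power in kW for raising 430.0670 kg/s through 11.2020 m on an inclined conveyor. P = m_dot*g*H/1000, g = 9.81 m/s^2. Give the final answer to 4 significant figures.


P = 430.0670 * 9.81 * 11.2020 / 1000
P = 47.26 kW


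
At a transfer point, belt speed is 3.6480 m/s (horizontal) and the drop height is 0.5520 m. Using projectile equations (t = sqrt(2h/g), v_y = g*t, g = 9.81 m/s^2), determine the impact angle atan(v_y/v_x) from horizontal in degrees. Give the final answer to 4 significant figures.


t = sqrt(2*0.5520/9.81) = 0.335467 s
v_y = 9.81 * 0.335467 = 3.29093 m/s
angle = atan(3.29093 / 3.6480) = 42.05 deg


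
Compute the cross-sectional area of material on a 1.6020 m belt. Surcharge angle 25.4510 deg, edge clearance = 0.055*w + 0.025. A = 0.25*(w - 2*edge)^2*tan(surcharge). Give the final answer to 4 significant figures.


edge = 0.055*1.6020 + 0.025 = 0.11311 m
ew = 1.6020 - 2*0.11311 = 1.37578 m
A = 0.25 * 1.37578^2 * tan(25.4510 deg)
A = 0.2252 m^2


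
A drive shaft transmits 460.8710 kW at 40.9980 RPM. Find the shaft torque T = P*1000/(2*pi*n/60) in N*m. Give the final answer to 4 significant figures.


omega = 2*pi*40.9980/60 = 4.2933 rad/s
T = 460.8710*1000 / 4.2933
T = 107300 N*m


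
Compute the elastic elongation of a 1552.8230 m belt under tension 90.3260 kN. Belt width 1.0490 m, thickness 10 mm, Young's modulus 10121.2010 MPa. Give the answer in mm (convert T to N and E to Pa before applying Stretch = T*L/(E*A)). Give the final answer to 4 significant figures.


A = 1.0490 * 0.01 = 0.01049 m^2
Stretch = 90.3260*1000 * 1552.8230 / (10121.2010e6 * 0.01049) * 1000
Stretch = 1321 mm


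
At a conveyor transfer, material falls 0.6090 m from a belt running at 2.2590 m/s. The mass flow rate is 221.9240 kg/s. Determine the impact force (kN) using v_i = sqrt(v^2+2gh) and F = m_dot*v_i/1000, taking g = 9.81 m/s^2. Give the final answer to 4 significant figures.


v_i = sqrt(2.2590^2 + 2*9.81*0.6090) = 4.12937 m/s
F = 221.9240 * 4.12937 / 1000
F = 0.9164 kN


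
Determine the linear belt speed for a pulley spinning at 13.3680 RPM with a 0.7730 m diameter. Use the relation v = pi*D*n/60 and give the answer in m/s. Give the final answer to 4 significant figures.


v = pi * 0.7730 * 13.3680 / 60
v = 0.5411 m/s


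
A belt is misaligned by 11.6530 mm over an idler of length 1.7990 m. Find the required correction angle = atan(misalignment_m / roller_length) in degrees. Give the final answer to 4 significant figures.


misalign_m = 11.6530 / 1000 = 0.011653 m
angle = atan(0.011653 / 1.7990)
angle = 0.3711 deg


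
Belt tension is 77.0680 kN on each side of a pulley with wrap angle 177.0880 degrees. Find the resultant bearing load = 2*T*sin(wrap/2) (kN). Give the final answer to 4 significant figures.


F = 2 * 77.0680 * sin(177.0880/2 deg)
F = 154.1 kN


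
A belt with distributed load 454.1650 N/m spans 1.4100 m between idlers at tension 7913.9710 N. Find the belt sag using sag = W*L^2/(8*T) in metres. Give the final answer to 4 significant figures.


sag = 454.1650 * 1.4100^2 / (8 * 7913.9710)
sag = 0.01426 m


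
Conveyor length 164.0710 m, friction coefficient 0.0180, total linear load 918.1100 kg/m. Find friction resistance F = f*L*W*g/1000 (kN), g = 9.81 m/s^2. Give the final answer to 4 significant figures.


F = 0.0180 * 164.0710 * 918.1100 * 9.81 / 1000
F = 26.60 kN


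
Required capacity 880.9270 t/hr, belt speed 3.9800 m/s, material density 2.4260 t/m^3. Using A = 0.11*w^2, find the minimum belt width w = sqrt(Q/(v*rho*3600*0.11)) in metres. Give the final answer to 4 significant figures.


A_req = 880.9270 / (3.9800 * 2.4260 * 3600) = 0.0253433 m^2
w = sqrt(0.0253433 / 0.11)
w = 0.4800 m


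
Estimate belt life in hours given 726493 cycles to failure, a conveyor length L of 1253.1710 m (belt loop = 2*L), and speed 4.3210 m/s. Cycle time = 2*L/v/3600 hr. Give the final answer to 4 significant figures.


cycle_time = 2 * 1253.1710 / 4.3210 / 3600 = 0.161122 hr
life = 726493 * 0.161122 = 117100 hours


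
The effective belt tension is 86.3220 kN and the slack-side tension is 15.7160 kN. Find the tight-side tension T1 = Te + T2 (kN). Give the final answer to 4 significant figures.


T1 = Te + T2 = 86.3220 + 15.7160
T1 = 102.0 kN


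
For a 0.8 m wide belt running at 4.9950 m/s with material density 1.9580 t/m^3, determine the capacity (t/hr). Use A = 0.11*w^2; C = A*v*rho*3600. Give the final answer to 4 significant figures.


A = 0.11 * 0.8^2 = 0.0704 m^2
C = 0.0704 * 4.9950 * 1.9580 * 3600
C = 2479 t/hr


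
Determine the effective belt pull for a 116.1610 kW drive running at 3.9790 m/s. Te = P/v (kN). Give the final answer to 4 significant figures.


Te = P / v = 116.1610 / 3.9790
Te = 29.19 kN


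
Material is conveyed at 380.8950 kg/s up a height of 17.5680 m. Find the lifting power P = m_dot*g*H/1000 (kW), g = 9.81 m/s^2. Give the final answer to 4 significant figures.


P = 380.8950 * 9.81 * 17.5680 / 1000
P = 65.64 kW


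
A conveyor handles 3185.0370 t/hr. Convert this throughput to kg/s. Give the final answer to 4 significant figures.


m_dot = 3185.0370 * 1000 / 3600
m_dot = 884.7 kg/s


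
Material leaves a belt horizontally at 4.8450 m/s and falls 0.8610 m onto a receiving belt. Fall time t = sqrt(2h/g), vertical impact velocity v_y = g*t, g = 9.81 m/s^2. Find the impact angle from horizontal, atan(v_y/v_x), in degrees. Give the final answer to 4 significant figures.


t = sqrt(2*0.8610/9.81) = 0.418969 s
v_y = 9.81 * 0.418969 = 4.11009 m/s
angle = atan(4.11009 / 4.8450) = 40.31 deg


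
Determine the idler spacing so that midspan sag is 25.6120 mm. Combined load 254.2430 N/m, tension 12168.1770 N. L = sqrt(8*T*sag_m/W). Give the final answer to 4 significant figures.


sag = 25.6120/1000 = 0.025612 m
L = sqrt(8 * 12168.1770 * 0.025612 / 254.2430)
L = 3.132 m


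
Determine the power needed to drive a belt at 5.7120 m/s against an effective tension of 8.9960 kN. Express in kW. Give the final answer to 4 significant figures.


P = Te * v = 8.9960 * 5.7120
P = 51.39 kW


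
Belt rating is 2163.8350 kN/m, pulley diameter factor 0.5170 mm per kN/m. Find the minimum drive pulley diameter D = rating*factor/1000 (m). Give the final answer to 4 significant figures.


D = 2163.8350 * 0.5170 / 1000
D = 1.119 m


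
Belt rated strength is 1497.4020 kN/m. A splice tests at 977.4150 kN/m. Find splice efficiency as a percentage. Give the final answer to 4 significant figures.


Eff = 977.4150 / 1497.4020 * 100
Eff = 65.27 %


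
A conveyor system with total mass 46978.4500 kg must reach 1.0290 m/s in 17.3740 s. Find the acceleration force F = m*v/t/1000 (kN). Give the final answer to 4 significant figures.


F = 46978.4500 * 1.0290 / 17.3740 / 1000
F = 2.782 kN


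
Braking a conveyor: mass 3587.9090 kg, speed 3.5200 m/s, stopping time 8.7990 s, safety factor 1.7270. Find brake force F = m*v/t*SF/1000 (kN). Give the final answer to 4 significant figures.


F = 3587.9090 * 3.5200 / 8.7990 * 1.7270 / 1000
F = 2.479 kN


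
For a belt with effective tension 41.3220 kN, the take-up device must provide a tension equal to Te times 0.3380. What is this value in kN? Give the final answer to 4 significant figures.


T_tu = 41.3220 * 0.3380
T_tu = 13.97 kN


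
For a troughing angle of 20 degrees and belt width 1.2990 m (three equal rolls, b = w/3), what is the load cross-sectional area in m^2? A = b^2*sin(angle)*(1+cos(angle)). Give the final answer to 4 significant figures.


b = 1.2990/3 = 0.433 m
A = 0.433^2 * sin(20 deg) * (1 + cos(20 deg))
A = 0.1244 m^2


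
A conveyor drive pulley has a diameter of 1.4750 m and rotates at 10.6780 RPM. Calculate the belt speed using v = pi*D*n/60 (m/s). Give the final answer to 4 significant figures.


v = pi * 1.4750 * 10.6780 / 60
v = 0.8247 m/s


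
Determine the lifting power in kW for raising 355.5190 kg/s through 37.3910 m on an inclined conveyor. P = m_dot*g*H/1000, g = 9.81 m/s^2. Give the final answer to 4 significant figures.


P = 355.5190 * 9.81 * 37.3910 / 1000
P = 130.4 kW


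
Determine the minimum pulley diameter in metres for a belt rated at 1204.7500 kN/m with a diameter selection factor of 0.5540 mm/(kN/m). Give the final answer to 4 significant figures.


D = 1204.7500 * 0.5540 / 1000
D = 0.6674 m


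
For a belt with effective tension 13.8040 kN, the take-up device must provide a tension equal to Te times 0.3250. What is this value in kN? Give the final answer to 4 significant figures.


T_tu = 13.8040 * 0.3250
T_tu = 4.486 kN


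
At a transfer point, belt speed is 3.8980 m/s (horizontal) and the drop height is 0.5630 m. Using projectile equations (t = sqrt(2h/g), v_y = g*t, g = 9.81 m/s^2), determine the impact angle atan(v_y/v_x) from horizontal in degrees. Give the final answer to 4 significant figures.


t = sqrt(2*0.5630/9.81) = 0.338793 s
v_y = 9.81 * 0.338793 = 3.32356 m/s
angle = atan(3.32356 / 3.8980) = 40.45 deg


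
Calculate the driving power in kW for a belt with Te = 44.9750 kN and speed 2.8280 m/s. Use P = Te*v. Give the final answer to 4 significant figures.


P = Te * v = 44.9750 * 2.8280
P = 127.2 kW


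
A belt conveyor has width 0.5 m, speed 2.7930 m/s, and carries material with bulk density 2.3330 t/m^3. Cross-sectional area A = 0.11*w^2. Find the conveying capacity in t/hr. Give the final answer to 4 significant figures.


A = 0.11 * 0.5^2 = 0.0275 m^2
C = 0.0275 * 2.7930 * 2.3330 * 3600
C = 645.1 t/hr


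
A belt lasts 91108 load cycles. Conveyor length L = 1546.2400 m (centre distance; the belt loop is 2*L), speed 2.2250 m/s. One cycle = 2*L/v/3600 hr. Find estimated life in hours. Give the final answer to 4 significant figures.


cycle_time = 2 * 1546.2400 / 2.2250 / 3600 = 0.386077 hr
life = 91108 * 0.386077 = 35170 hours


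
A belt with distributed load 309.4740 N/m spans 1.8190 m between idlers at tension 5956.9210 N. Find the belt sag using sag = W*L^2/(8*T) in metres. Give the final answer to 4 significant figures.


sag = 309.4740 * 1.8190^2 / (8 * 5956.9210)
sag = 0.02149 m


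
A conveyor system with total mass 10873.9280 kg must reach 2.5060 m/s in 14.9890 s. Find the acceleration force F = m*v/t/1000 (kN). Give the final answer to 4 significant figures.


F = 10873.9280 * 2.5060 / 14.9890 / 1000
F = 1.818 kN


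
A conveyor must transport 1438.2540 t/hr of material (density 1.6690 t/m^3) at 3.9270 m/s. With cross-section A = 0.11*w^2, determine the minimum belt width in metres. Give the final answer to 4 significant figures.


A_req = 1438.2540 / (3.9270 * 1.6690 * 3600) = 0.0609559 m^2
w = sqrt(0.0609559 / 0.11)
w = 0.7444 m


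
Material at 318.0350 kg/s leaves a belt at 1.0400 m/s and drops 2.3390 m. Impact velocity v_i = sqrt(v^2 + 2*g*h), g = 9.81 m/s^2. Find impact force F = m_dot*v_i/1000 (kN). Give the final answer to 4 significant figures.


v_i = sqrt(1.0400^2 + 2*9.81*2.3390) = 6.85367 m/s
F = 318.0350 * 6.85367 / 1000
F = 2.180 kN


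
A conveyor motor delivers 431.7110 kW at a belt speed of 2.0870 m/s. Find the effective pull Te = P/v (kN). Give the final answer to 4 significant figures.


Te = P / v = 431.7110 / 2.0870
Te = 206.9 kN


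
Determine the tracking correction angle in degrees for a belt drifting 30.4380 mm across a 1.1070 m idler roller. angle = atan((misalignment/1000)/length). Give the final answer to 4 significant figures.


misalign_m = 30.4380 / 1000 = 0.030438 m
angle = atan(0.030438 / 1.1070)
angle = 1.575 deg


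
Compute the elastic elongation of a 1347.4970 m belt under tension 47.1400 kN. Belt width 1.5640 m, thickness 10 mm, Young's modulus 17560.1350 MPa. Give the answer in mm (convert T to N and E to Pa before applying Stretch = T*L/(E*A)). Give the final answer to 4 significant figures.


A = 1.5640 * 0.01 = 0.01564 m^2
Stretch = 47.1400*1000 * 1347.4970 / (17560.1350e6 * 0.01564) * 1000
Stretch = 231.3 mm


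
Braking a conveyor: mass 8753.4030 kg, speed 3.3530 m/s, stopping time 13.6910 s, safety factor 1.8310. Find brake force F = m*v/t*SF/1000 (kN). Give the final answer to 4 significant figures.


F = 8753.4030 * 3.3530 / 13.6910 * 1.8310 / 1000
F = 3.925 kN


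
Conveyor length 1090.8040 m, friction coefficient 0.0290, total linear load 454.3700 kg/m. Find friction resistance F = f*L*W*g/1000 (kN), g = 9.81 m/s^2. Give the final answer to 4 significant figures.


F = 0.0290 * 1090.8040 * 454.3700 * 9.81 / 1000
F = 141.0 kN


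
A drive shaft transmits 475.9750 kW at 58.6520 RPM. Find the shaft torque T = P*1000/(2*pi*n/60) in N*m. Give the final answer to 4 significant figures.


omega = 2*pi*58.6520/60 = 6.14202 rad/s
T = 475.9750*1000 / 6.14202
T = 77490 N*m


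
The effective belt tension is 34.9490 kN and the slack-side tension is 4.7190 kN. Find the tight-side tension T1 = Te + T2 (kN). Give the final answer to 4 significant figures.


T1 = Te + T2 = 34.9490 + 4.7190
T1 = 39.67 kN


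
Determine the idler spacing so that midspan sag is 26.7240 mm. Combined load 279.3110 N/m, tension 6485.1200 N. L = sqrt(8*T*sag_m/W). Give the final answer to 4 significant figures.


sag = 26.7240/1000 = 0.026724 m
L = sqrt(8 * 6485.1200 * 0.026724 / 279.3110)
L = 2.228 m


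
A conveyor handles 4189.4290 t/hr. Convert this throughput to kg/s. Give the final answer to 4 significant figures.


m_dot = 4189.4290 * 1000 / 3600
m_dot = 1164 kg/s


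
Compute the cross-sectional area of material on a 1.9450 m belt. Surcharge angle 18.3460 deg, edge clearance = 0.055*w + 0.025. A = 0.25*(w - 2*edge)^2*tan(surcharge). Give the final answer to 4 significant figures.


edge = 0.055*1.9450 + 0.025 = 0.131975 m
ew = 1.9450 - 2*0.131975 = 1.68105 m
A = 0.25 * 1.68105^2 * tan(18.3460 deg)
A = 0.2343 m^2


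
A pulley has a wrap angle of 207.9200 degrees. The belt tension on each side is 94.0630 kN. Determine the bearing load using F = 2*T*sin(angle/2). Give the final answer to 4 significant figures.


F = 2 * 94.0630 * sin(207.9200/2 deg)
F = 182.6 kN


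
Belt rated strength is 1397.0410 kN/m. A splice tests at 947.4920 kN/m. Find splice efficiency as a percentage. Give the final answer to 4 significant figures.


Eff = 947.4920 / 1397.0410 * 100
Eff = 67.82 %


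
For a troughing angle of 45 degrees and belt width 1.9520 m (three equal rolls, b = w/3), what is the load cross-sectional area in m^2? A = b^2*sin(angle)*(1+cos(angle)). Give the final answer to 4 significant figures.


b = 1.9520/3 = 0.650667 m
A = 0.650667^2 * sin(45 deg) * (1 + cos(45 deg))
A = 0.5110 m^2


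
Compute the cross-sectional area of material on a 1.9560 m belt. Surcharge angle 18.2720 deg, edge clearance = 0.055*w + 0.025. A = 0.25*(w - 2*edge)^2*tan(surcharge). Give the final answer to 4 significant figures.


edge = 0.055*1.9560 + 0.025 = 0.13258 m
ew = 1.9560 - 2*0.13258 = 1.69084 m
A = 0.25 * 1.69084^2 * tan(18.2720 deg)
A = 0.2360 m^2


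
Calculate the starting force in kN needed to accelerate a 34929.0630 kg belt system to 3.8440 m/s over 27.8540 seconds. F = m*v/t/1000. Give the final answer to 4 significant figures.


F = 34929.0630 * 3.8440 / 27.8540 / 1000
F = 4.820 kN


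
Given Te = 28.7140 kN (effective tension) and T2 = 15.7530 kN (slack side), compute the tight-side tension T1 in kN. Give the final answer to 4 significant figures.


T1 = Te + T2 = 28.7140 + 15.7530
T1 = 44.47 kN


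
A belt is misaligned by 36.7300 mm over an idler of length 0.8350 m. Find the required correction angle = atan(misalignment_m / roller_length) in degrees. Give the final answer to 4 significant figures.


misalign_m = 36.7300 / 1000 = 0.036730 m
angle = atan(0.036730 / 0.8350)
angle = 2.519 deg


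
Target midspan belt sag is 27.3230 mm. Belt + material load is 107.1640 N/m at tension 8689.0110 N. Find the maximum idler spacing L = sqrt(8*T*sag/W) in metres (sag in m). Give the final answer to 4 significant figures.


sag = 27.3230/1000 = 0.027323 m
L = sqrt(8 * 8689.0110 * 0.027323 / 107.1640)
L = 4.210 m


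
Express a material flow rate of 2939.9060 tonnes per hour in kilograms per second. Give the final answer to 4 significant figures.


m_dot = 2939.9060 * 1000 / 3600
m_dot = 816.6 kg/s


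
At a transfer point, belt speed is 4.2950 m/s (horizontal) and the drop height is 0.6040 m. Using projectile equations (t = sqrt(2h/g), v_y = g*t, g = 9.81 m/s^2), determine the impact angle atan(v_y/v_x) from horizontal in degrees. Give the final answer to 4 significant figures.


t = sqrt(2*0.6040/9.81) = 0.350913 s
v_y = 9.81 * 0.350913 = 3.44246 m/s
angle = atan(3.44246 / 4.2950) = 38.71 deg


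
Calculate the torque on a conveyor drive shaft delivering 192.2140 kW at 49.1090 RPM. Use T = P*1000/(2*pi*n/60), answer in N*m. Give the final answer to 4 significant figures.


omega = 2*pi*49.1090/60 = 5.14268 rad/s
T = 192.2140*1000 / 5.14268
T = 37380 N*m


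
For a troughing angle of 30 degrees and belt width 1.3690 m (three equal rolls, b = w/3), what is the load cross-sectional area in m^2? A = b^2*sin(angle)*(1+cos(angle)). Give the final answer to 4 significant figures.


b = 1.3690/3 = 0.456333 m
A = 0.456333^2 * sin(30 deg) * (1 + cos(30 deg))
A = 0.1943 m^2


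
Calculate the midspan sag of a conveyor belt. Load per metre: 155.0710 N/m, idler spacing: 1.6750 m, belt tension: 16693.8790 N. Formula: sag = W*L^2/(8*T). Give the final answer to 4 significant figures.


sag = 155.0710 * 1.6750^2 / (8 * 16693.8790)
sag = 0.003258 m


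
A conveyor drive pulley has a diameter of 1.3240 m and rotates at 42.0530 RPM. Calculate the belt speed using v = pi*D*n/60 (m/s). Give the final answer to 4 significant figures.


v = pi * 1.3240 * 42.0530 / 60
v = 2.915 m/s


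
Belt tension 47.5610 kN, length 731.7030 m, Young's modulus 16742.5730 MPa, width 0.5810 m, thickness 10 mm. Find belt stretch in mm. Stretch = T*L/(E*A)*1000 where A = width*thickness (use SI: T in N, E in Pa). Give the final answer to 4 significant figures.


A = 0.5810 * 0.01 = 0.00581 m^2
Stretch = 47.5610*1000 * 731.7030 / (16742.5730e6 * 0.00581) * 1000
Stretch = 357.8 mm


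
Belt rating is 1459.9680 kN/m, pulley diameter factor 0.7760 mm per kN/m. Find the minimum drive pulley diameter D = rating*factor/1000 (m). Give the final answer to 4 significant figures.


D = 1459.9680 * 0.7760 / 1000
D = 1.133 m


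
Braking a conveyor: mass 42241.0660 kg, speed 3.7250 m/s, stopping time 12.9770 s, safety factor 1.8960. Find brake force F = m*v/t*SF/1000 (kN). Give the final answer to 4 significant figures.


F = 42241.0660 * 3.7250 / 12.9770 * 1.8960 / 1000
F = 22.99 kN


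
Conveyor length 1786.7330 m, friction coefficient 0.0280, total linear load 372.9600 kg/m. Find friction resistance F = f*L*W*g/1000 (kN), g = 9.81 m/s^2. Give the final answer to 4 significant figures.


F = 0.0280 * 1786.7330 * 372.9600 * 9.81 / 1000
F = 183.0 kN


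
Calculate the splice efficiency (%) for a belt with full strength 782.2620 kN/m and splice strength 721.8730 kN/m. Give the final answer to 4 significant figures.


Eff = 721.8730 / 782.2620 * 100
Eff = 92.28 %


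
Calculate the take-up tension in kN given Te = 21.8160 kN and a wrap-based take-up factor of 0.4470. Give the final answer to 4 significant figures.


T_tu = 21.8160 * 0.4470
T_tu = 9.752 kN


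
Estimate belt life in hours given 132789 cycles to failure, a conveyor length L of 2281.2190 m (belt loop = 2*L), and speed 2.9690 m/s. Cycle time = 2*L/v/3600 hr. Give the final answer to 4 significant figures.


cycle_time = 2 * 2281.2190 / 2.9690 / 3600 = 0.426859 hr
life = 132789 * 0.426859 = 56680 hours


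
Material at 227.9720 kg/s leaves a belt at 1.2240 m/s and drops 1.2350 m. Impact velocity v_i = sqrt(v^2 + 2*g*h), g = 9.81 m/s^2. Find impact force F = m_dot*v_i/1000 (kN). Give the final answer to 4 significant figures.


v_i = sqrt(1.2240^2 + 2*9.81*1.2350) = 5.07236 m/s
F = 227.9720 * 5.07236 / 1000
F = 1.156 kN


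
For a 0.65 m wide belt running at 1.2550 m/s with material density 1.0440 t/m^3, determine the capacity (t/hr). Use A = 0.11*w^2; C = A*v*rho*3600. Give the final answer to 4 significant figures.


A = 0.11 * 0.65^2 = 0.046475 m^2
C = 0.046475 * 1.2550 * 1.0440 * 3600
C = 219.2 t/hr


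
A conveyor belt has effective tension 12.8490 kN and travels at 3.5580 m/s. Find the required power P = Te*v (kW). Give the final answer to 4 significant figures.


P = Te * v = 12.8490 * 3.5580
P = 45.72 kW


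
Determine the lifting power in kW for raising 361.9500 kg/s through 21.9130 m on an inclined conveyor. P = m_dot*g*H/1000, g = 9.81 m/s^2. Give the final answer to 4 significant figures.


P = 361.9500 * 9.81 * 21.9130 / 1000
P = 77.81 kW


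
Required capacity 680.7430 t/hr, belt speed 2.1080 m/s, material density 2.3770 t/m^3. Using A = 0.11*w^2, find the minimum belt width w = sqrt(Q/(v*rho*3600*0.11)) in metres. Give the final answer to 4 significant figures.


A_req = 680.7430 / (2.1080 * 2.3770 * 3600) = 0.0377382 m^2
w = sqrt(0.0377382 / 0.11)
w = 0.5857 m


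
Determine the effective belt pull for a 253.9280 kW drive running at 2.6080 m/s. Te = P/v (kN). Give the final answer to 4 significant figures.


Te = P / v = 253.9280 / 2.6080
Te = 97.37 kN


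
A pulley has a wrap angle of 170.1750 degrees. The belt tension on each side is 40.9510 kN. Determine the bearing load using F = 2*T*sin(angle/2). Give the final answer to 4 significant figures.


F = 2 * 40.9510 * sin(170.1750/2 deg)
F = 81.60 kN


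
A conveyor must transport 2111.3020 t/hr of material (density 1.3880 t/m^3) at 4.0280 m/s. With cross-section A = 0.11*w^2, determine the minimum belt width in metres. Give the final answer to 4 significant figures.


A_req = 2111.3020 / (4.0280 * 1.3880 * 3600) = 0.104898 m^2
w = sqrt(0.104898 / 0.11)
w = 0.9765 m


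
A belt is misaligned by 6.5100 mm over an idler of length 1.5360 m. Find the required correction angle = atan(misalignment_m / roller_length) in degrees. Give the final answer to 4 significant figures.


misalign_m = 6.5100 / 1000 = 0.006510 m
angle = atan(0.006510 / 1.5360)
angle = 0.2428 deg


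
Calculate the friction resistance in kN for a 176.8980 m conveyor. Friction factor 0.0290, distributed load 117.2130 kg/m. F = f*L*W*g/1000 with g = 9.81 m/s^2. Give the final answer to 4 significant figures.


F = 0.0290 * 176.8980 * 117.2130 * 9.81 / 1000
F = 5.899 kN


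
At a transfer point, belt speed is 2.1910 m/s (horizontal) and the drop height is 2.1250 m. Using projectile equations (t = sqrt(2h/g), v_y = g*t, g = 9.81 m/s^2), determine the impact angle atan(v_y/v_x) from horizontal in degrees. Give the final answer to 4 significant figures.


t = sqrt(2*2.1250/9.81) = 0.658203 s
v_y = 9.81 * 0.658203 = 6.45697 m/s
angle = atan(6.45697 / 2.1910) = 71.26 deg


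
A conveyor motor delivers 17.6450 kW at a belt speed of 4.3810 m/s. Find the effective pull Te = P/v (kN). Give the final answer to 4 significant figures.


Te = P / v = 17.6450 / 4.3810
Te = 4.028 kN


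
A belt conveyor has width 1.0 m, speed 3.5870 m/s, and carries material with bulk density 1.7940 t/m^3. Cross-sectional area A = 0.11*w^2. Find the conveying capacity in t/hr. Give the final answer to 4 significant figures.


A = 0.11 * 1.0^2 = 0.11 m^2
C = 0.11 * 3.5870 * 1.7940 * 3600
C = 2548 t/hr


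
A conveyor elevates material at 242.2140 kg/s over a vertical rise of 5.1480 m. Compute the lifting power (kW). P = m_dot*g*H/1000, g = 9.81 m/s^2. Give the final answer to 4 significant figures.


P = 242.2140 * 9.81 * 5.1480 / 1000
P = 12.23 kW


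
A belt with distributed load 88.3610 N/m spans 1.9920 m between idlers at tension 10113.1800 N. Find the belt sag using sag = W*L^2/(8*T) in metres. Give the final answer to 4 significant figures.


sag = 88.3610 * 1.9920^2 / (8 * 10113.1800)
sag = 0.004334 m


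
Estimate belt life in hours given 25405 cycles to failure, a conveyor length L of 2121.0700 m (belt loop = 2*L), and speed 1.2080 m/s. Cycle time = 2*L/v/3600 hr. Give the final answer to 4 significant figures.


cycle_time = 2 * 2121.0700 / 1.2080 / 3600 = 0.975474 hr
life = 25405 * 0.975474 = 24780 hours


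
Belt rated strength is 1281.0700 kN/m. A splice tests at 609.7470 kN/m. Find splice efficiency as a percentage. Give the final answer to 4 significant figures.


Eff = 609.7470 / 1281.0700 * 100
Eff = 47.60 %


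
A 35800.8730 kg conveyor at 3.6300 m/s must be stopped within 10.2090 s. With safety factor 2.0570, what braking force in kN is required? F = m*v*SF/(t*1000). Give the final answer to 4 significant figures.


F = 35800.8730 * 3.6300 / 10.2090 * 2.0570 / 1000
F = 26.18 kN


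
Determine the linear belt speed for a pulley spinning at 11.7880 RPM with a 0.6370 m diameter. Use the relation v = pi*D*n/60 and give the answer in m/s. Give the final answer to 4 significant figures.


v = pi * 0.6370 * 11.7880 / 60
v = 0.3932 m/s


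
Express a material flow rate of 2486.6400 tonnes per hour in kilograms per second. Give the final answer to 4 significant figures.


m_dot = 2486.6400 * 1000 / 3600
m_dot = 690.7 kg/s


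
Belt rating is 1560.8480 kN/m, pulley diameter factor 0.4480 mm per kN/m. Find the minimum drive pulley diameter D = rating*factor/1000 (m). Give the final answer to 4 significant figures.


D = 1560.8480 * 0.4480 / 1000
D = 0.6993 m


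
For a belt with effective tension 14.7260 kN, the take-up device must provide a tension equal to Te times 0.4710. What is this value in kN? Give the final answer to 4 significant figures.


T_tu = 14.7260 * 0.4710
T_tu = 6.936 kN


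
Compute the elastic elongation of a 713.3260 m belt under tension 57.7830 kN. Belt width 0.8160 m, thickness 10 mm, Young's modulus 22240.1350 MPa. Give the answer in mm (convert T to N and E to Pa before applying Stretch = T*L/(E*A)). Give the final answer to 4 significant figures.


A = 0.8160 * 0.01 = 0.00816 m^2
Stretch = 57.7830*1000 * 713.3260 / (22240.1350e6 * 0.00816) * 1000
Stretch = 227.1 mm


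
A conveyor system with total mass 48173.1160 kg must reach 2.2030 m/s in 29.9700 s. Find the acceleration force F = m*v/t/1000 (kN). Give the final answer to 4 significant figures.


F = 48173.1160 * 2.2030 / 29.9700 / 1000
F = 3.541 kN


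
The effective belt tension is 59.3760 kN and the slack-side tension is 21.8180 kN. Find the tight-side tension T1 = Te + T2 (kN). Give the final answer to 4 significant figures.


T1 = Te + T2 = 59.3760 + 21.8180
T1 = 81.19 kN


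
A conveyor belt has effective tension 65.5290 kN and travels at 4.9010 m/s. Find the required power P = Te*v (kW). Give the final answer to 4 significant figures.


P = Te * v = 65.5290 * 4.9010
P = 321.2 kW


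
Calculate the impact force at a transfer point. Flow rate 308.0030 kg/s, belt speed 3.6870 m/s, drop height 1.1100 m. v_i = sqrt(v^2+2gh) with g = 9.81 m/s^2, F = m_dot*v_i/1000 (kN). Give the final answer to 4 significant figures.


v_i = sqrt(3.6870^2 + 2*9.81*1.1100) = 5.94745 m/s
F = 308.0030 * 5.94745 / 1000
F = 1.832 kN


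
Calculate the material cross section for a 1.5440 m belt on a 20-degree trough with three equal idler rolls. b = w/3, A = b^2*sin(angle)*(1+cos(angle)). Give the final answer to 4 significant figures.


b = 1.5440/3 = 0.514667 m
A = 0.514667^2 * sin(20 deg) * (1 + cos(20 deg))
A = 0.1757 m^2


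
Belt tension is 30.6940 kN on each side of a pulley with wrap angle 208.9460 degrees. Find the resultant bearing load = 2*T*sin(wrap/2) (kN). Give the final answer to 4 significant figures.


F = 2 * 30.6940 * sin(208.9460/2 deg)
F = 59.44 kN


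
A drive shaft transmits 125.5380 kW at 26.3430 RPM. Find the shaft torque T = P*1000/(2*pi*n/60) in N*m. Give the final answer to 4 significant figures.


omega = 2*pi*26.3430/60 = 2.75863 rad/s
T = 125.5380*1000 / 2.75863
T = 45510 N*m


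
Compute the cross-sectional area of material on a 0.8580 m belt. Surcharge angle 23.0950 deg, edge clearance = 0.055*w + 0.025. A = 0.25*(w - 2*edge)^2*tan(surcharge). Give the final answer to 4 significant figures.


edge = 0.055*0.8580 + 0.025 = 0.07219 m
ew = 0.8580 - 2*0.07219 = 0.71362 m
A = 0.25 * 0.71362^2 * tan(23.0950 deg)
A = 0.05429 m^2


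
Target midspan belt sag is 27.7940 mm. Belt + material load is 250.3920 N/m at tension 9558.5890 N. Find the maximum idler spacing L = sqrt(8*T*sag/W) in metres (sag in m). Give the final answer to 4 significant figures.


sag = 27.7940/1000 = 0.027794 m
L = sqrt(8 * 9558.5890 * 0.027794 / 250.3920)
L = 2.913 m


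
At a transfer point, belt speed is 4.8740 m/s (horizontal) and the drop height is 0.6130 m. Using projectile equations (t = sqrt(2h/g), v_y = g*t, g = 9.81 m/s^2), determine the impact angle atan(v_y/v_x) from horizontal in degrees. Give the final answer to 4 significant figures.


t = sqrt(2*0.6130/9.81) = 0.353517 s
v_y = 9.81 * 0.353517 = 3.468 m/s
angle = atan(3.468 / 4.8740) = 35.43 deg
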